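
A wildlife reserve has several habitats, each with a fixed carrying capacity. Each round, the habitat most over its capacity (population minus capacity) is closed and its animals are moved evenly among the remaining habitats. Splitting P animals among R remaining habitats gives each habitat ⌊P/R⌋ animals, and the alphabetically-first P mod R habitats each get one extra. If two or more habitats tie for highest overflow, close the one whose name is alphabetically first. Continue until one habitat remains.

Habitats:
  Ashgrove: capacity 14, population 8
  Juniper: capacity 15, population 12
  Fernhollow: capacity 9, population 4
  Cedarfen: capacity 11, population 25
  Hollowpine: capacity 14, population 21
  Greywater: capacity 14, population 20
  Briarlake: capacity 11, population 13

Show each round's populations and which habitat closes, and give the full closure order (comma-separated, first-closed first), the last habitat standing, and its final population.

Round 1: Ashgrove=8 Briarlake=13 Cedarfen=25 Fernhollow=4 Greywater=20 Hollowpine=21 Juniper=12 → close Cedarfen (overflow 14)
  25÷6 = 4 each, +1 to first 1
Round 2: Ashgrove=13 Briarlake=17 Fernhollow=8 Greywater=24 Hollowpine=25 Juniper=16 → close Hollowpine (overflow 11)
  25÷5 = 5 each, +1 to first 0
Round 3: Ashgrove=18 Briarlake=22 Fernhollow=13 Greywater=29 Juniper=21 → close Greywater (overflow 15)
  29÷4 = 7 each, +1 to first 1
Round 4: Ashgrove=26 Briarlake=29 Fernhollow=20 Juniper=28 → close Briarlake (overflow 18)
  29÷3 = 9 each, +1 to first 2
Round 5: Ashgrove=36 Fernhollow=30 Juniper=37 → close Ashgrove (overflow 22)
  36÷2 = 18 each, +1 to first 0
Round 6: Fernhollow=48 Juniper=55 → close Juniper (overflow 40)
  55÷1 = 55 each, +1 to first 0

Closure order: Cedarfen, Hollowpine, Greywater, Briarlake, Ashgrove, Juniper
Last habitat: Fernhollow with 103 animals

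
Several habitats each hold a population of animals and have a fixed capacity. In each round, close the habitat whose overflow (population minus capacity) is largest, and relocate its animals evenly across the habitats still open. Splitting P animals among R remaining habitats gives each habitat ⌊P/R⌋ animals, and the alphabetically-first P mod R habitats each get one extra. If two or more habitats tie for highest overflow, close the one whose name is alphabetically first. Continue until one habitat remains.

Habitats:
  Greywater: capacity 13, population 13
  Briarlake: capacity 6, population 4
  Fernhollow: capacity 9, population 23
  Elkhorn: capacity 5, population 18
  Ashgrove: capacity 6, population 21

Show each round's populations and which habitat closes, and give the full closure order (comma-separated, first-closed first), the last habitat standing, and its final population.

Closure order: Ashgrove, Fernhollow, Elkhorn, Briarlake
Last habitat: Greywater with 79 animals

Round 1: Ashgrove=21 Briarlake=4 Elkhorn=18 Fernhollow=23 Greywater=13 → close Ashgrove (overflow 15)
  21÷4 = 5 each, +1 to first 1
Round 2: Briarlake=10 Elkhorn=23 Fernhollow=28 Greywater=18 → close Fernhollow (overflow 19)
  28÷3 = 9 each, +1 to first 1
Round 3: Briarlake=20 Elkhorn=32 Greywater=27 → close Elkhorn (overflow 27)
  32÷2 = 16 each, +1 to first 0
Round 4: Briarlake=36 Greywater=43 → close Briarlake (overflow 30)
  36÷1 = 36 each, +1 to first 0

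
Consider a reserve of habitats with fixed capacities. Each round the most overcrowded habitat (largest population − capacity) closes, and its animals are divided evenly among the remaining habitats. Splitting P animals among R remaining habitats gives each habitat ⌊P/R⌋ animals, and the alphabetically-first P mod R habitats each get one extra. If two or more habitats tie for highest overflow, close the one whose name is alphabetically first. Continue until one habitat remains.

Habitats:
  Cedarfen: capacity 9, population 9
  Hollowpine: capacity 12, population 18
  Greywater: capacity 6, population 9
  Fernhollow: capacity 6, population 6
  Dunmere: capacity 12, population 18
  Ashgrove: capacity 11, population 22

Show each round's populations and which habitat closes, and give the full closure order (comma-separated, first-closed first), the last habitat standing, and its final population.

Closure order: Ashgrove, Dunmere, Hollowpine, Greywater, Cedarfen
Last habitat: Fernhollow with 82 animals

Round 1: Ashgrove=22 Cedarfen=9 Dunmere=18 Fernhollow=6 Greywater=9 Hollowpine=18 → close Ashgrove (overflow 11)
  22÷5 = 4 each, +1 to first 2
Round 2: Cedarfen=14 Dunmere=23 Fernhollow=10 Greywater=13 Hollowpine=22 → close Dunmere (overflow 11)
  23÷4 = 5 each, +1 to first 3
Round 3: Cedarfen=20 Fernhollow=16 Greywater=19 Hollowpine=27 → close Hollowpine (overflow 15)
  27÷3 = 9 each, +1 to first 0
Round 4: Cedarfen=29 Fernhollow=25 Greywater=28 → close Greywater (overflow 22)
  28÷2 = 14 each, +1 to first 0
Round 5: Cedarfen=43 Fernhollow=39 → close Cedarfen (overflow 34)
  43÷1 = 43 each, +1 to first 0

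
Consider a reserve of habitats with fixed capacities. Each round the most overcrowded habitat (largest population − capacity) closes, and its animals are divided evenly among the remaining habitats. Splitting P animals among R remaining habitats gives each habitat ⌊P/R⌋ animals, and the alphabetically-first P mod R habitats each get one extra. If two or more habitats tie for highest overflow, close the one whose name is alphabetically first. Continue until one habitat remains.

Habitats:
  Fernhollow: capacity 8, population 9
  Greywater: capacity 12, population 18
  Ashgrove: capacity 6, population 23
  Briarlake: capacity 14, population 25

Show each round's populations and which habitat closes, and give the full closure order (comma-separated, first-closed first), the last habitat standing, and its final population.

Closure order: Ashgrove, Briarlake, Greywater
Last habitat: Fernhollow with 75 animals

Round 1: Ashgrove=23 Briarlake=25 Fernhollow=9 Greywater=18 → close Ashgrove (overflow 17)
  23÷3 = 7 each, +1 to first 2
Round 2: Briarlake=33 Fernhollow=17 Greywater=25 → close Briarlake (overflow 19)
  33÷2 = 16 each, +1 to first 1
Round 3: Fernhollow=34 Greywater=41 → close Greywater (overflow 29)
  41÷1 = 41 each, +1 to first 0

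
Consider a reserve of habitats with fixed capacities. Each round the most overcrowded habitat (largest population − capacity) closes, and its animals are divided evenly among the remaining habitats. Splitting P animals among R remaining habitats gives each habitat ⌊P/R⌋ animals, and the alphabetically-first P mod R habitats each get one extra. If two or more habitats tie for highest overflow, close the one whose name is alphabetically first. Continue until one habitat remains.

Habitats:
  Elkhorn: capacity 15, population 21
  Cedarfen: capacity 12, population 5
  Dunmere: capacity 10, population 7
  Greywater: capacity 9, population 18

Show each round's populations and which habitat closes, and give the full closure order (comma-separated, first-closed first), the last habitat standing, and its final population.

Round 1: Cedarfen=5 Dunmere=7 Elkhorn=21 Greywater=18 → close Greywater (overflow 9)
  18÷3 = 6 each, +1 to first 0
Round 2: Cedarfen=11 Dunmere=13 Elkhorn=27 → close Elkhorn (overflow 12)
  27÷2 = 13 each, +1 to first 1
Round 3: Cedarfen=25 Dunmere=26 → close Dunmere (overflow 16)
  26÷1 = 26 each, +1 to first 0

Closure order: Greywater, Elkhorn, Dunmere
Last habitat: Cedarfen with 51 animals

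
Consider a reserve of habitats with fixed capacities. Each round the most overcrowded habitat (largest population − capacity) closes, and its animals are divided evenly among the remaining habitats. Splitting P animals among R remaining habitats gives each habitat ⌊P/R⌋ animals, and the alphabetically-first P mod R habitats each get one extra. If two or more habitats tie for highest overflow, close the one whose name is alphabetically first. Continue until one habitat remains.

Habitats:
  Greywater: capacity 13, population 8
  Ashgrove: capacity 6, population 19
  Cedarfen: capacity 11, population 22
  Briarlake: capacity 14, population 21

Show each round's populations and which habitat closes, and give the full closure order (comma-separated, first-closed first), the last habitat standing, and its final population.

Closure order: Ashgrove, Cedarfen, Briarlake
Last habitat: Greywater with 70 animals

Round 1: Ashgrove=19 Briarlake=21 Cedarfen=22 Greywater=8 → close Ashgrove (overflow 13)
  19÷3 = 6 each, +1 to first 1
Round 2: Briarlake=28 Cedarfen=28 Greywater=14 → close Cedarfen (overflow 17)
  28÷2 = 14 each, +1 to first 0
Round 3: Briarlake=42 Greywater=28 → close Briarlake (overflow 28)
  42÷1 = 42 each, +1 to first 0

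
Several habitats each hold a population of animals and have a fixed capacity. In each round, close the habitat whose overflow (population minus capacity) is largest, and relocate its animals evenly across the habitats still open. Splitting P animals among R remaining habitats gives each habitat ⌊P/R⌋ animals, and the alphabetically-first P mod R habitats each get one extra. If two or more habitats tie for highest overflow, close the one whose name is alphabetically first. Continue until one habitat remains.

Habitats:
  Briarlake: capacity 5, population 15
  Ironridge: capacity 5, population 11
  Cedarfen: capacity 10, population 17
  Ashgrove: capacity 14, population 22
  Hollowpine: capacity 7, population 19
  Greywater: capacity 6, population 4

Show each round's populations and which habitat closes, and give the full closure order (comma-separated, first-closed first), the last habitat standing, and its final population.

Closure order: Hollowpine, Briarlake, Ashgrove, Cedarfen, Ironridge
Last habitat: Greywater with 88 animals

Round 1: Ashgrove=22 Briarlake=15 Cedarfen=17 Greywater=4 Hollowpine=19 Ironridge=11 → close Hollowpine (overflow 12)
  19÷5 = 3 each, +1 to first 4
Round 2: Ashgrove=26 Briarlake=19 Cedarfen=21 Greywater=8 Ironridge=14 → close Briarlake (overflow 14)
  19÷4 = 4 each, +1 to first 3
Round 3: Ashgrove=31 Cedarfen=26 Greywater=13 Ironridge=18 → close Ashgrove (overflow 17)
  31÷3 = 10 each, +1 to first 1
Round 4: Cedarfen=37 Greywater=23 Ironridge=28 → close Cedarfen (overflow 27)
  37÷2 = 18 each, +1 to first 1
Round 5: Greywater=42 Ironridge=46 → close Ironridge (overflow 41)
  46÷1 = 46 each, +1 to first 0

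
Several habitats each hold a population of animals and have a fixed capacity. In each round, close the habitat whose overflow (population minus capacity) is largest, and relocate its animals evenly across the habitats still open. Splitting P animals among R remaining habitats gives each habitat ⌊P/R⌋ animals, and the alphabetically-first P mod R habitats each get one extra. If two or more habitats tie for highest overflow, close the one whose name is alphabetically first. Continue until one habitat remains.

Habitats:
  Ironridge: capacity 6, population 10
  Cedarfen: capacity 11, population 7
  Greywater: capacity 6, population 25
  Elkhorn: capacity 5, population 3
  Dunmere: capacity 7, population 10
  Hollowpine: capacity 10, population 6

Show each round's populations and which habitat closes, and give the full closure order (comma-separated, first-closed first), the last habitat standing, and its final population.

Round 1: Cedarfen=7 Dunmere=10 Elkhorn=3 Greywater=25 Hollowpine=6 Ironridge=10 → close Greywater (overflow 19)
  25÷5 = 5 each, +1 to first 0
Round 2: Cedarfen=12 Dunmere=15 Elkhorn=8 Hollowpine=11 Ironridge=15 → close Ironridge (overflow 9)
  15÷4 = 3 each, +1 to first 3
Round 3: Cedarfen=16 Dunmere=19 Elkhorn=12 Hollowpine=14 → close Dunmere (overflow 12)
  19÷3 = 6 each, +1 to first 1
Round 4: Cedarfen=23 Elkhorn=18 Hollowpine=20 → close Elkhorn (overflow 13)
  18÷2 = 9 each, +1 to first 0
Round 5: Cedarfen=32 Hollowpine=29 → close Cedarfen (overflow 21)
  32÷1 = 32 each, +1 to first 0

Closure order: Greywater, Ironridge, Dunmere, Elkhorn, Cedarfen
Last habitat: Hollowpine with 61 animals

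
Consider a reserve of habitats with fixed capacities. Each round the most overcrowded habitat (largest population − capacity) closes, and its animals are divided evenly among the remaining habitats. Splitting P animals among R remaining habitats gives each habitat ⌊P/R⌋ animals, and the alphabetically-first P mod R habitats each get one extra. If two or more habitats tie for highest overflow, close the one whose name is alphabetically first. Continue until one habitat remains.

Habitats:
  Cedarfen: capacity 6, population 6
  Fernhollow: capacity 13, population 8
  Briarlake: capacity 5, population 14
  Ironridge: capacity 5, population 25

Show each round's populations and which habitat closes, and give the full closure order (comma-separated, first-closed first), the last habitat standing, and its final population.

Round 1: Briarlake=14 Cedarfen=6 Fernhollow=8 Ironridge=25 → close Ironridge (overflow 20)
  25÷3 = 8 each, +1 to first 1
Round 2: Briarlake=23 Cedarfen=14 Fernhollow=16 → close Briarlake (overflow 18)
  23÷2 = 11 each, +1 to first 1
Round 3: Cedarfen=26 Fernhollow=27 → close Cedarfen (overflow 20)
  26÷1 = 26 each, +1 to first 0

Closure order: Ironridge, Briarlake, Cedarfen
Last habitat: Fernhollow with 53 animals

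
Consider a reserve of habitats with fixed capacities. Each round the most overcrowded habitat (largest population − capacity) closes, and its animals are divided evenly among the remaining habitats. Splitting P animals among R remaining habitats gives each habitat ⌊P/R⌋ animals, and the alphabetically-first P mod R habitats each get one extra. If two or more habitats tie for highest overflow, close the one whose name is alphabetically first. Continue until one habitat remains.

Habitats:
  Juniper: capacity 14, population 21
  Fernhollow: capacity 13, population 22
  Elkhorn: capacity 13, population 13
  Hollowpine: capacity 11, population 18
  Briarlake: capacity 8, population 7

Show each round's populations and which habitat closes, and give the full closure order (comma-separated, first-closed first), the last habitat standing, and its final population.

Closure order: Fernhollow, Hollowpine, Juniper, Briarlake
Last habitat: Elkhorn with 81 animals

Round 1: Briarlake=7 Elkhorn=13 Fernhollow=22 Hollowpine=18 Juniper=21 → close Fernhollow (overflow 9)
  22÷4 = 5 each, +1 to first 2
Round 2: Briarlake=13 Elkhorn=19 Hollowpine=23 Juniper=26 → close Hollowpine (overflow 12)
  23÷3 = 7 each, +1 to first 2
Round 3: Briarlake=21 Elkhorn=27 Juniper=33 → close Juniper (overflow 19)
  33÷2 = 16 each, +1 to first 1
Round 4: Briarlake=38 Elkhorn=43 → close Briarlake (overflow 30)
  38÷1 = 38 each, +1 to first 0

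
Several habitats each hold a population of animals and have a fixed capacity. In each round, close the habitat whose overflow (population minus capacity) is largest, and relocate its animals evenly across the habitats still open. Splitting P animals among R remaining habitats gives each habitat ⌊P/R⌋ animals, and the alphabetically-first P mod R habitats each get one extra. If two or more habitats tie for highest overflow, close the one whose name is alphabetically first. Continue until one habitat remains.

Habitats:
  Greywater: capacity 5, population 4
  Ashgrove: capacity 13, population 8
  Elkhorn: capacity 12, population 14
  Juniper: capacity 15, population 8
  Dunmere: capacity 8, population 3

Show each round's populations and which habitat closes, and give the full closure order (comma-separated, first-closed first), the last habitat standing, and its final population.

Closure order: Elkhorn, Greywater, Ashgrove, Dunmere
Last habitat: Juniper with 37 animals

Round 1: Ashgrove=8 Dunmere=3 Elkhorn=14 Greywater=4 Juniper=8 → close Elkhorn (overflow 2)
  14÷4 = 3 each, +1 to first 2
Round 2: Ashgrove=12 Dunmere=7 Greywater=7 Juniper=11 → close Greywater (overflow 2)
  7÷3 = 2 each, +1 to first 1
Round 3: Ashgrove=15 Dunmere=9 Juniper=13 → close Ashgrove (overflow 2)
  15÷2 = 7 each, +1 to first 1
Round 4: Dunmere=17 Juniper=20 → close Dunmere (overflow 9)
  17÷1 = 17 each, +1 to first 0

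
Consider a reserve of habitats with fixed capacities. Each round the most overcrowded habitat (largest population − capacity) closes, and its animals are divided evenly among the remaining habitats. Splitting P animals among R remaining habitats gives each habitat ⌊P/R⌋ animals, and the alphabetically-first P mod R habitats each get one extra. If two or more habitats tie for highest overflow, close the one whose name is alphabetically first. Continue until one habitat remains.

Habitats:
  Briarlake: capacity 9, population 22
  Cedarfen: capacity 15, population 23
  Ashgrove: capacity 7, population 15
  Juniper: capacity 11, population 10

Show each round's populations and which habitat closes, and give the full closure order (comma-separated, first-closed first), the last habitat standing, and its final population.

Round 1: Ashgrove=15 Briarlake=22 Cedarfen=23 Juniper=10 → close Briarlake (overflow 13)
  22÷3 = 7 each, +1 to first 1
Round 2: Ashgrove=23 Cedarfen=30 Juniper=17 → close Ashgrove (overflow 16)
  23÷2 = 11 each, +1 to first 1
Round 3: Cedarfen=42 Juniper=28 → close Cedarfen (overflow 27)
  42÷1 = 42 each, +1 to first 0

Closure order: Briarlake, Ashgrove, Cedarfen
Last habitat: Juniper with 70 animals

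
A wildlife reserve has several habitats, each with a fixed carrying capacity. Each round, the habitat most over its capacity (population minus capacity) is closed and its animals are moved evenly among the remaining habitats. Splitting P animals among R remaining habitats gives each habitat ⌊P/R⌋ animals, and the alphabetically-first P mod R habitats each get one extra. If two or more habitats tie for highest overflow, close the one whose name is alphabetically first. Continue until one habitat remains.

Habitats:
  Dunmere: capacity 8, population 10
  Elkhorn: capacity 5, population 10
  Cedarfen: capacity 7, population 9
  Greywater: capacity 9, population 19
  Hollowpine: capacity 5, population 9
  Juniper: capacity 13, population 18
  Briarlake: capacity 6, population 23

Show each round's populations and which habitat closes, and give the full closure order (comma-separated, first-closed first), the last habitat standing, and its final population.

Closure order: Briarlake, Greywater, Elkhorn, Hollowpine, Cedarfen, Dunmere
Last habitat: Juniper with 98 animals

Round 1: Briarlake=23 Cedarfen=9 Dunmere=10 Elkhorn=10 Greywater=19 Hollowpine=9 Juniper=18 → close Briarlake (overflow 17)
  23÷6 = 3 each, +1 to first 5
Round 2: Cedarfen=13 Dunmere=14 Elkhorn=14 Greywater=23 Hollowpine=13 Juniper=21 → close Greywater (overflow 14)
  23÷5 = 4 each, +1 to first 3
Round 3: Cedarfen=18 Dunmere=19 Elkhorn=19 Hollowpine=17 Juniper=25 → close Elkhorn (overflow 14)
  19÷4 = 4 each, +1 to first 3
Round 4: Cedarfen=23 Dunmere=24 Hollowpine=22 Juniper=29 → close Hollowpine (overflow 17)
  22÷3 = 7 each, +1 to first 1
Round 5: Cedarfen=31 Dunmere=31 Juniper=36 → close Cedarfen (overflow 24)
  31÷2 = 15 each, +1 to first 1
Round 6: Dunmere=47 Juniper=51 → close Dunmere (overflow 39)
  47÷1 = 47 each, +1 to first 0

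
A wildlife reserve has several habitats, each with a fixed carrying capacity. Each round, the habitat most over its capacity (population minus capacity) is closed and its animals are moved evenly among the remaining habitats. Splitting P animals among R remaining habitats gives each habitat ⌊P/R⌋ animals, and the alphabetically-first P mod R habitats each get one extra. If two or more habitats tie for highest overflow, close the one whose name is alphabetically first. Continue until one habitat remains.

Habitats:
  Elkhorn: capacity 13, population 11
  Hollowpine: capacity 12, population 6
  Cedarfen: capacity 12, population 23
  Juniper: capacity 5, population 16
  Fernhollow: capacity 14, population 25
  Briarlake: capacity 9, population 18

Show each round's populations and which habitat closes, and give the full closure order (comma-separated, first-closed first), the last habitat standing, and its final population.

Closure order: Cedarfen, Fernhollow, Briarlake, Juniper, Elkhorn
Last habitat: Hollowpine with 99 animals

Round 1: Briarlake=18 Cedarfen=23 Elkhorn=11 Fernhollow=25 Hollowpine=6 Juniper=16 → close Cedarfen (overflow 11)
  23÷5 = 4 each, +1 to first 3
Round 2: Briarlake=23 Elkhorn=16 Fernhollow=30 Hollowpine=10 Juniper=20 → close Fernhollow (overflow 16)
  30÷4 = 7 each, +1 to first 2
Round 3: Briarlake=31 Elkhorn=24 Hollowpine=17 Juniper=27 → close Briarlake (overflow 22)
  31÷3 = 10 each, +1 to first 1
Round 4: Elkhorn=35 Hollowpine=27 Juniper=37 → close Juniper (overflow 32)
  37÷2 = 18 each, +1 to first 1
Round 5: Elkhorn=54 Hollowpine=45 → close Elkhorn (overflow 41)
  54÷1 = 54 each, +1 to first 0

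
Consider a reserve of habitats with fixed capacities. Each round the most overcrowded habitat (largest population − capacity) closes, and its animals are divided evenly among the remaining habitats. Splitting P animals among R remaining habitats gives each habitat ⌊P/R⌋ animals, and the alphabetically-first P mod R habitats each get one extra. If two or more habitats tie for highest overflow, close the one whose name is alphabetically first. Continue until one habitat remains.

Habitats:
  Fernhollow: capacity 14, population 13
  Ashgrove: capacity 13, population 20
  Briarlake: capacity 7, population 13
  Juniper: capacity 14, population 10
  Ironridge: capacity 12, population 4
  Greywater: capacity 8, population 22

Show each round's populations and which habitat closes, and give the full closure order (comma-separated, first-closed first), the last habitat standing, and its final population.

Round 1: Ashgrove=20 Briarlake=13 Fernhollow=13 Greywater=22 Ironridge=4 Juniper=10 → close Greywater (overflow 14)
  22÷5 = 4 each, +1 to first 2
Round 2: Ashgrove=25 Briarlake=18 Fernhollow=17 Ironridge=8 Juniper=14 → close Ashgrove (overflow 12)
  25÷4 = 6 each, +1 to first 1
Round 3: Briarlake=25 Fernhollow=23 Ironridge=14 Juniper=20 → close Briarlake (overflow 18)
  25÷3 = 8 each, +1 to first 1
Round 4: Fernhollow=32 Ironridge=22 Juniper=28 → close Fernhollow (overflow 18)
  32÷2 = 16 each, +1 to first 0
Round 5: Ironridge=38 Juniper=44 → close Juniper (overflow 30)
  44÷1 = 44 each, +1 to first 0

Closure order: Greywater, Ashgrove, Briarlake, Fernhollow, Juniper
Last habitat: Ironridge with 82 animals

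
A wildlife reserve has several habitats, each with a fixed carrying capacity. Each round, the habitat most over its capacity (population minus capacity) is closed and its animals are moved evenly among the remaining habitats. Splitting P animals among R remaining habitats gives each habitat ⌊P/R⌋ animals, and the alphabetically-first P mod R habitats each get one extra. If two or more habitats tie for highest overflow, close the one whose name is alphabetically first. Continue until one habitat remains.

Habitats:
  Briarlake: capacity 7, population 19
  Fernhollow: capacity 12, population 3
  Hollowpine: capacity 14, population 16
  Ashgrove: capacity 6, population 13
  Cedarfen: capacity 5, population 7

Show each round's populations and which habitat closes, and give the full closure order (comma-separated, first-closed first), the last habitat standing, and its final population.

Round 1: Ashgrove=13 Briarlake=19 Cedarfen=7 Fernhollow=3 Hollowpine=16 → close Briarlake (overflow 12)
  19÷4 = 4 each, +1 to first 3
Round 2: Ashgrove=18 Cedarfen=12 Fernhollow=8 Hollowpine=20 → close Ashgrove (overflow 12)
  18÷3 = 6 each, +1 to first 0
Round 3: Cedarfen=18 Fernhollow=14 Hollowpine=26 → close Cedarfen (overflow 13)
  18÷2 = 9 each, +1 to first 0
Round 4: Fernhollow=23 Hollowpine=35 → close Hollowpine (overflow 21)
  35÷1 = 35 each, +1 to first 0

Closure order: Briarlake, Ashgrove, Cedarfen, Hollowpine
Last habitat: Fernhollow with 58 animals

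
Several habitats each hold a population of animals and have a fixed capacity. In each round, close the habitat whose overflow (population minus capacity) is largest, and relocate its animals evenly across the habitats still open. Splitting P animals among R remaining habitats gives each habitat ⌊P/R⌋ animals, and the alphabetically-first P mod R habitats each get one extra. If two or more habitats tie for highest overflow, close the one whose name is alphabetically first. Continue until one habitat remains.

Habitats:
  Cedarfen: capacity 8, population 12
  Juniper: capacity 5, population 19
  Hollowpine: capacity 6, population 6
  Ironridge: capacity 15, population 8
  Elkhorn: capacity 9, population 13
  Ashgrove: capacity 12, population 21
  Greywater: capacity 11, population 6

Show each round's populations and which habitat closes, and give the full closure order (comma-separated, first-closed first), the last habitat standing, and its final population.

Closure order: Juniper, Ashgrove, Cedarfen, Elkhorn, Hollowpine, Greywater
Last habitat: Ironridge with 85 animals

Round 1: Ashgrove=21 Cedarfen=12 Elkhorn=13 Greywater=6 Hollowpine=6 Ironridge=8 Juniper=19 → close Juniper (overflow 14)
  19÷6 = 3 each, +1 to first 1
Round 2: Ashgrove=25 Cedarfen=15 Elkhorn=16 Greywater=9 Hollowpine=9 Ironridge=11 → close Ashgrove (overflow 13)
  25÷5 = 5 each, +1 to first 0
Round 3: Cedarfen=20 Elkhorn=21 Greywater=14 Hollowpine=14 Ironridge=16 → close Cedarfen (overflow 12)
  20÷4 = 5 each, +1 to first 0
Round 4: Elkhorn=26 Greywater=19 Hollowpine=19 Ironridge=21 → close Elkhorn (overflow 17)
  26÷3 = 8 each, +1 to first 2
Round 5: Greywater=28 Hollowpine=28 Ironridge=29 → close Hollowpine (overflow 22)
  28÷2 = 14 each, +1 to first 0
Round 6: Greywater=42 Ironridge=43 → close Greywater (overflow 31)
  42÷1 = 42 each, +1 to first 0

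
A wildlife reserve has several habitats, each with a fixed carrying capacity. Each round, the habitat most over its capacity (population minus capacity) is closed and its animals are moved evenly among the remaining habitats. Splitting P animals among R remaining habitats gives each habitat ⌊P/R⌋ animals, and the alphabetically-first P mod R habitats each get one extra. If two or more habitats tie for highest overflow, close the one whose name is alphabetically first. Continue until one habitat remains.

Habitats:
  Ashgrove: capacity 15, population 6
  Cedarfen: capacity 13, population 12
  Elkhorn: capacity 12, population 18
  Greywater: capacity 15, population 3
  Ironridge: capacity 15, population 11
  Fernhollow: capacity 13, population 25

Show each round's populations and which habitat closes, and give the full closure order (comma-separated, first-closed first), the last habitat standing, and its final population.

Closure order: Fernhollow, Elkhorn, Cedarfen, Ironridge, Ashgrove
Last habitat: Greywater with 75 animals

Round 1: Ashgrove=6 Cedarfen=12 Elkhorn=18 Fernhollow=25 Greywater=3 Ironridge=11 → close Fernhollow (overflow 12)
  25÷5 = 5 each, +1 to first 0
Round 2: Ashgrove=11 Cedarfen=17 Elkhorn=23 Greywater=8 Ironridge=16 → close Elkhorn (overflow 11)
  23÷4 = 5 each, +1 to first 3
Round 3: Ashgrove=17 Cedarfen=23 Greywater=14 Ironridge=21 → close Cedarfen (overflow 10)
  23÷3 = 7 each, +1 to first 2
Round 4: Ashgrove=25 Greywater=22 Ironridge=28 → close Ironridge (overflow 13)
  28÷2 = 14 each, +1 to first 0
Round 5: Ashgrove=39 Greywater=36 → close Ashgrove (overflow 24)
  39÷1 = 39 each, +1 to first 0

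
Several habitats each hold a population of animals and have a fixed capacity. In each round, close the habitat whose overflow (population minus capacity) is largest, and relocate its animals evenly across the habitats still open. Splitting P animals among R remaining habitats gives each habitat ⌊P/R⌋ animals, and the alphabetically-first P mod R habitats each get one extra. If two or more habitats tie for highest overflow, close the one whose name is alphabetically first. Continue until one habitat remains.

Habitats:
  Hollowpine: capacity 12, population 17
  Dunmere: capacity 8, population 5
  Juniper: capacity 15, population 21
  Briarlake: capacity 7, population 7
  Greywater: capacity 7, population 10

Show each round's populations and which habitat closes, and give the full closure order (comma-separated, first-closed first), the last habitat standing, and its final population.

Round 1: Briarlake=7 Dunmere=5 Greywater=10 Hollowpine=17 Juniper=21 → close Juniper (overflow 6)
  21÷4 = 5 each, +1 to first 1
Round 2: Briarlake=13 Dunmere=10 Greywater=15 Hollowpine=22 → close Hollowpine (overflow 10)
  22÷3 = 7 each, +1 to first 1
Round 3: Briarlake=21 Dunmere=17 Greywater=22 → close Greywater (overflow 15)
  22÷2 = 11 each, +1 to first 0
Round 4: Briarlake=32 Dunmere=28 → close Briarlake (overflow 25)
  32÷1 = 32 each, +1 to first 0

Closure order: Juniper, Hollowpine, Greywater, Briarlake
Last habitat: Dunmere with 60 animals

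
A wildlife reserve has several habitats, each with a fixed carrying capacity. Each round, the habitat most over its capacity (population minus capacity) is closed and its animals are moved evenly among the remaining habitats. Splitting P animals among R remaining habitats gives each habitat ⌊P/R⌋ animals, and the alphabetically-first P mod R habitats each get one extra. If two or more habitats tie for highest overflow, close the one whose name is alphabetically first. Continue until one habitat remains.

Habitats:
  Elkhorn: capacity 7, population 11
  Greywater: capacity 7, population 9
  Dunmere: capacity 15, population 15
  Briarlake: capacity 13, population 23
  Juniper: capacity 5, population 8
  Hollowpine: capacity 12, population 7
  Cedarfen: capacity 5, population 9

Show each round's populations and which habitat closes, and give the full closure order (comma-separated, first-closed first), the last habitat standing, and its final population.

Round 1: Briarlake=23 Cedarfen=9 Dunmere=15 Elkhorn=11 Greywater=9 Hollowpine=7 Juniper=8 → close Briarlake (overflow 10)
  23÷6 = 3 each, +1 to first 5
Round 2: Cedarfen=13 Dunmere=19 Elkhorn=15 Greywater=13 Hollowpine=11 Juniper=11 → close Cedarfen (overflow 8)
  13÷5 = 2 each, +1 to first 3
Round 3: Dunmere=22 Elkhorn=18 Greywater=16 Hollowpine=13 Juniper=13 → close Elkhorn (overflow 11)
  18÷4 = 4 each, +1 to first 2
Round 4: Dunmere=27 Greywater=21 Hollowpine=17 Juniper=17 → close Greywater (overflow 14)
  21÷3 = 7 each, +1 to first 0
Round 5: Dunmere=34 Hollowpine=24 Juniper=24 → close Dunmere (overflow 19)
  34÷2 = 17 each, +1 to first 0
Round 6: Hollowpine=41 Juniper=41 → close Juniper (overflow 36)
  41÷1 = 41 each, +1 to first 0

Closure order: Briarlake, Cedarfen, Elkhorn, Greywater, Dunmere, Juniper
Last habitat: Hollowpine with 82 animals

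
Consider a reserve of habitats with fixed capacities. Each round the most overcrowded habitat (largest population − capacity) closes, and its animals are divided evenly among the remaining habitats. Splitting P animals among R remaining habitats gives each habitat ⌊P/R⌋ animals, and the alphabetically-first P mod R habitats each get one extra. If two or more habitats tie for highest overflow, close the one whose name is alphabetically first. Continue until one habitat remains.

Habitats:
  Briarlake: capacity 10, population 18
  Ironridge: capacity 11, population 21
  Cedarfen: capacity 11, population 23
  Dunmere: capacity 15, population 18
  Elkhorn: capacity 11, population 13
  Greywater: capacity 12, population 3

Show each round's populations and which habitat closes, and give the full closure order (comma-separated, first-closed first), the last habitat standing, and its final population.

Closure order: Cedarfen, Ironridge, Briarlake, Dunmere, Elkhorn
Last habitat: Greywater with 96 animals

Round 1: Briarlake=18 Cedarfen=23 Dunmere=18 Elkhorn=13 Greywater=3 Ironridge=21 → close Cedarfen (overflow 12)
  23÷5 = 4 each, +1 to first 3
Round 2: Briarlake=23 Dunmere=23 Elkhorn=18 Greywater=7 Ironridge=25 → close Ironridge (overflow 14)
  25÷4 = 6 each, +1 to first 1
Round 3: Briarlake=30 Dunmere=29 Elkhorn=24 Greywater=13 → close Briarlake (overflow 20)
  30÷3 = 10 each, +1 to first 0
Round 4: Dunmere=39 Elkhorn=34 Greywater=23 → close Dunmere (overflow 24)
  39÷2 = 19 each, +1 to first 1
Round 5: Elkhorn=54 Greywater=42 → close Elkhorn (overflow 43)
  54÷1 = 54 each, +1 to first 0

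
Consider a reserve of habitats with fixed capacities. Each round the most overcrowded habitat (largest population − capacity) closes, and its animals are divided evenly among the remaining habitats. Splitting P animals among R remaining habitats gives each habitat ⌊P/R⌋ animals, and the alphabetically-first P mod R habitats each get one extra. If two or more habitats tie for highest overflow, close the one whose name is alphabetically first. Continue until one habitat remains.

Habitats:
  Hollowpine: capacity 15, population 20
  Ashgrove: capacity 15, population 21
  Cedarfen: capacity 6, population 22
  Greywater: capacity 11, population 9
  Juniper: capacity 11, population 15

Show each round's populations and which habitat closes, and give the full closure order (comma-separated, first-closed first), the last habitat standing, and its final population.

Closure order: Cedarfen, Ashgrove, Hollowpine, Juniper
Last habitat: Greywater with 87 animals

Round 1: Ashgrove=21 Cedarfen=22 Greywater=9 Hollowpine=20 Juniper=15 → close Cedarfen (overflow 16)
  22÷4 = 5 each, +1 to first 2
Round 2: Ashgrove=27 Greywater=15 Hollowpine=25 Juniper=20 → close Ashgrove (overflow 12)
  27÷3 = 9 each, +1 to first 0
Round 3: Greywater=24 Hollowpine=34 Juniper=29 → close Hollowpine (overflow 19)
  34÷2 = 17 each, +1 to first 0
Round 4: Greywater=41 Juniper=46 → close Juniper (overflow 35)
  46÷1 = 46 each, +1 to first 0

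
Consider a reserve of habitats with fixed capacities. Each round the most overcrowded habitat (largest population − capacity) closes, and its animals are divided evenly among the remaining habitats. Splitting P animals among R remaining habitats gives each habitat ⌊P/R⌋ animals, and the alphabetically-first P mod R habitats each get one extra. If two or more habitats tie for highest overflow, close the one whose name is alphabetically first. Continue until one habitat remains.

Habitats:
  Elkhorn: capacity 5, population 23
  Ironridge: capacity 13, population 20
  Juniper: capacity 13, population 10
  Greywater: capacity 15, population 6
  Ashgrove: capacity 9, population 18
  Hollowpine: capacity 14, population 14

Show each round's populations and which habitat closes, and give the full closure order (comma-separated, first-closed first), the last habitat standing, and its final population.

Closure order: Elkhorn, Ashgrove, Ironridge, Hollowpine, Juniper
Last habitat: Greywater with 91 animals

Round 1: Ashgrove=18 Elkhorn=23 Greywater=6 Hollowpine=14 Ironridge=20 Juniper=10 → close Elkhorn (overflow 18)
  23÷5 = 4 each, +1 to first 3
Round 2: Ashgrove=23 Greywater=11 Hollowpine=19 Ironridge=24 Juniper=14 → close Ashgrove (overflow 14)
  23÷4 = 5 each, +1 to first 3
Round 3: Greywater=17 Hollowpine=25 Ironridge=30 Juniper=19 → close Ironridge (overflow 17)
  30÷3 = 10 each, +1 to first 0
Round 4: Greywater=27 Hollowpine=35 Juniper=29 → close Hollowpine (overflow 21)
  35÷2 = 17 each, +1 to first 1
Round 5: Greywater=45 Juniper=46 → close Juniper (overflow 33)
  46÷1 = 46 each, +1 to first 0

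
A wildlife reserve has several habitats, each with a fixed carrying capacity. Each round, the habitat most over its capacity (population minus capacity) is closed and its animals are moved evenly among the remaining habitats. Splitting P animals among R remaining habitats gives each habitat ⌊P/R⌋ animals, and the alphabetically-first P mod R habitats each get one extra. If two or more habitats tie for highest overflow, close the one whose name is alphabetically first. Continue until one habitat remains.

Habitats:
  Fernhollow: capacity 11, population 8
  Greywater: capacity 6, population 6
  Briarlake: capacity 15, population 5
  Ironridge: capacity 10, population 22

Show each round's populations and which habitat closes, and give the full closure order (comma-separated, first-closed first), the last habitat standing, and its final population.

Closure order: Ironridge, Greywater, Fernhollow
Last habitat: Briarlake with 41 animals

Round 1: Briarlake=5 Fernhollow=8 Greywater=6 Ironridge=22 → close Ironridge (overflow 12)
  22÷3 = 7 each, +1 to first 1
Round 2: Briarlake=13 Fernhollow=15 Greywater=13 → close Greywater (overflow 7)
  13÷2 = 6 each, +1 to first 1
Round 3: Briarlake=20 Fernhollow=21 → close Fernhollow (overflow 10)
  21÷1 = 21 each, +1 to first 0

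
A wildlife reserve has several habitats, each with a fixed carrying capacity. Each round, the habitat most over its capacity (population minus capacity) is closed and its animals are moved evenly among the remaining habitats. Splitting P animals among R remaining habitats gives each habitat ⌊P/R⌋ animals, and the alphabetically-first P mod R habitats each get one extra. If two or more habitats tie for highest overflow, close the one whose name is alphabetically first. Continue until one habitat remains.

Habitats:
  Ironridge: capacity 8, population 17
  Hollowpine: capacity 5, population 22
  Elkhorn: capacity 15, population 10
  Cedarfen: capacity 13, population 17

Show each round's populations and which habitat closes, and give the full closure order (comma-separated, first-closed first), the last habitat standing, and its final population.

Closure order: Hollowpine, Ironridge, Cedarfen
Last habitat: Elkhorn with 66 animals

Round 1: Cedarfen=17 Elkhorn=10 Hollowpine=22 Ironridge=17 → close Hollowpine (overflow 17)
  22÷3 = 7 each, +1 to first 1
Round 2: Cedarfen=25 Elkhorn=17 Ironridge=24 → close Ironridge (overflow 16)
  24÷2 = 12 each, +1 to first 0
Round 3: Cedarfen=37 Elkhorn=29 → close Cedarfen (overflow 24)
  37÷1 = 37 each, +1 to first 0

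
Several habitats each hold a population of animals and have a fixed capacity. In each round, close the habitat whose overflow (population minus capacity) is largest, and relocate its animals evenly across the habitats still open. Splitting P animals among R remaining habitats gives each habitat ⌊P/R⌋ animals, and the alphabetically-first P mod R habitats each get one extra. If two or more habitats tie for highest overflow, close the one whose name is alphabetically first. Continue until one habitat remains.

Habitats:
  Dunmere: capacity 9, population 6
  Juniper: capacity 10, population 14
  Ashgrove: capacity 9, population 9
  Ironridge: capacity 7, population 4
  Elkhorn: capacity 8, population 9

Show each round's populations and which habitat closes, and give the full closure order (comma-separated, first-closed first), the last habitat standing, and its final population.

Closure order: Juniper, Ashgrove, Elkhorn, Dunmere
Last habitat: Ironridge with 42 animals

Round 1: Ashgrove=9 Dunmere=6 Elkhorn=9 Ironridge=4 Juniper=14 → close Juniper (overflow 4)
  14÷4 = 3 each, +1 to first 2
Round 2: Ashgrove=13 Dunmere=10 Elkhorn=12 Ironridge=7 → close Ashgrove (overflow 4)
  13÷3 = 4 each, +1 to first 1
Round 3: Dunmere=15 Elkhorn=16 Ironridge=11 → close Elkhorn (overflow 8)
  16÷2 = 8 each, +1 to first 0
Round 4: Dunmere=23 Ironridge=19 → close Dunmere (overflow 14)
  23÷1 = 23 each, +1 to first 0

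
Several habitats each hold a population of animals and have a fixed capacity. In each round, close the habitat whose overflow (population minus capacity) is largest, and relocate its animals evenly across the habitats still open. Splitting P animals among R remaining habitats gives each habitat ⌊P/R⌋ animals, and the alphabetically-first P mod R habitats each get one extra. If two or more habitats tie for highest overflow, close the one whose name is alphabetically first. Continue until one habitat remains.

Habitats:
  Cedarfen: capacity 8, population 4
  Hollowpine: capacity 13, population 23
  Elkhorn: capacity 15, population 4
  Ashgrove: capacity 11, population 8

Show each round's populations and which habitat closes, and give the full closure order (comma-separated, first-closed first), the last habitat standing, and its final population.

Round 1: Ashgrove=8 Cedarfen=4 Elkhorn=4 Hollowpine=23 → close Hollowpine (overflow 10)
  23÷3 = 7 each, +1 to first 2
Round 2: Ashgrove=16 Cedarfen=12 Elkhorn=11 → close Ashgrove (overflow 5)
  16÷2 = 8 each, +1 to first 0
Round 3: Cedarfen=20 Elkhorn=19 → close Cedarfen (overflow 12)
  20÷1 = 20 each, +1 to first 0

Closure order: Hollowpine, Ashgrove, Cedarfen
Last habitat: Elkhorn with 39 animals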